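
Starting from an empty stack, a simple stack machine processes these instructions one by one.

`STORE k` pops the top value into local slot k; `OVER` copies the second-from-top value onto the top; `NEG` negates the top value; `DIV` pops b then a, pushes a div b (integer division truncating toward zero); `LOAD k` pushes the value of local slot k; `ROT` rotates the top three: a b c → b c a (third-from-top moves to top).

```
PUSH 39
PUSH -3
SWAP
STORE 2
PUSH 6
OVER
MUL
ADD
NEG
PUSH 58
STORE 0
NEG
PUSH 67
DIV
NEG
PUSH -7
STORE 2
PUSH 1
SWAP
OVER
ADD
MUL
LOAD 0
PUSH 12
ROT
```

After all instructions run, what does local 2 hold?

PUSH 39 → [39]
PUSH -3 → [39, -3]
SWAP    → [-3, 39]
STORE 2 → [-3]
PUSH 6  → [-3, 6]
OVER    → [-3, 6, -3]
MUL     → [-3, -18]
ADD     → [-21]
NEG     → [21]
PUSH 58 → [21, 58]
STORE 0 → [21]
NEG     → [-21]
PUSH 67 → [-21, 67]
DIV     → [0]
NEG     → [0]
PUSH -7 → [0, -7]
STORE 2 → [0]
PUSH 1  → [0, 1]
SWAP    → [1, 0]
OVER    → [1, 0, 1]
ADD     → [1, 1]
MUL     → [1]
LOAD 0  → [1, 58]
PUSH 12 → [1, 58, 12]
ROT     → [58, 12, 1]

-7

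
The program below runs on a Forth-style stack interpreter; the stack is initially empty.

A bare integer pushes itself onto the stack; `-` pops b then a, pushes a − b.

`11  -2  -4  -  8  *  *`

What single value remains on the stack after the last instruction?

176

11 -> 11
-2 -> 11 -2
-4 -> 11 -2 -4
-  -> 11 2
8  -> 11 2 8
*  -> 11 16
*  -> 176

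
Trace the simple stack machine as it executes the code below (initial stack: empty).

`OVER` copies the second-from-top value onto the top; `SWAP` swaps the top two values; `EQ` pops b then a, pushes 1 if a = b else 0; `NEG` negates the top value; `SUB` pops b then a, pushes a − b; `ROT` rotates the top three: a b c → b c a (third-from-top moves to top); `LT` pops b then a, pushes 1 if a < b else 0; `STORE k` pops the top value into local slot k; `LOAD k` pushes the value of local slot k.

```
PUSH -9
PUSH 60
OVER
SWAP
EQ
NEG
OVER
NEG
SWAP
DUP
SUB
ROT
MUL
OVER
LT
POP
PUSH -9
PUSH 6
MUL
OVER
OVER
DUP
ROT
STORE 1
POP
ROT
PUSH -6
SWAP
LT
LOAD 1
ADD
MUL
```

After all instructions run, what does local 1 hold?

PUSH -9 → [-9]
PUSH 60 → [-9, 60]
OVER    → [-9, 60, -9]
SWAP    → [-9, -9, 60]
EQ      → [-9, 0]
NEG     → [-9, 0]
OVER    → [-9, 0, -9]
NEG     → [-9, 0, 9]
SWAP    → [-9, 9, 0]
DUP     → [-9, 9, 0, 0]
SUB     → [-9, 9, 0]
ROT     → [9, 0, -9]
MUL     → [9, 0]
OVER    → [9, 0, 9]
LT      → [9, 1]
POP     → [9]
PUSH -9 → [9, -9]
PUSH 6  → [9, -9, 6]
MUL     → [9, -54]
OVER    → [9, -54, 9]
OVER    → [9, -54, 9, -54]
DUP     → [9, -54, 9, -54, -54]
ROT     → [9, -54, -54, -54, 9]
STORE 1 → [9, -54, -54, -54]
POP     → [9, -54, -54]
ROT     → [-54, -54, 9]
PUSH -6 → [-54, -54, 9, -6]
SWAP    → [-54, -54, -6, 9]
LT      → [-54, -54, 1]
LOAD 1  → [-54, -54, 1, 9]
ADD     → [-54, -54, 10]
MUL     → [-54, -540]

9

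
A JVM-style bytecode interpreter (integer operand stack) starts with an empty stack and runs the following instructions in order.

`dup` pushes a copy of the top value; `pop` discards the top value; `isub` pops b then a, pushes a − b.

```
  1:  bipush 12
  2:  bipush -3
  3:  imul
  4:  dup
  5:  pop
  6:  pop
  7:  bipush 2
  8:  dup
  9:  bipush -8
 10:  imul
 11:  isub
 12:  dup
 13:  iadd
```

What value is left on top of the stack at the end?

bipush 12 → 12
bipush -3 → 12 -3
imul      → -36
dup       → -36 -36
pop       → -36
pop       → (empty)
bipush 2  → 2
dup       → 2 2
bipush -8 → 2 2 -8
imul      → 2 -16
isub      → 18
dup       → 18 18
iadd      → 36

36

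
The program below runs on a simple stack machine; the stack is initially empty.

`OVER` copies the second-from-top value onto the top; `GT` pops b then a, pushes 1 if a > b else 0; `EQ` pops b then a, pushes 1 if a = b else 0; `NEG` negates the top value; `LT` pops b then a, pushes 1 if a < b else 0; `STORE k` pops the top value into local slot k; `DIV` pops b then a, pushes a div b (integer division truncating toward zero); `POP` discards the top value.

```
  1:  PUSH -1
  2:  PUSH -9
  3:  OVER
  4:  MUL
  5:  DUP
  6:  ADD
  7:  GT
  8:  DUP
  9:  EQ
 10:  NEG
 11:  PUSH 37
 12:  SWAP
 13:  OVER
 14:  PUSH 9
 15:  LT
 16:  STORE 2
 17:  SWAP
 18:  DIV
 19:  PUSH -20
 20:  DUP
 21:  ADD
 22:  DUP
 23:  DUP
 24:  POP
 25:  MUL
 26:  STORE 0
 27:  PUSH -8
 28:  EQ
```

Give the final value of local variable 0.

PUSH -1  → -1
PUSH -9  → -1 -9
OVER     → -1 -9 -1
MUL      → -1 9
DUP      → -1 9 9
ADD      → -1 18
GT       → 0
DUP      → 0 0
EQ       → 1
NEG      → -1
PUSH 37  → -1 37
SWAP     → 37 -1
OVER     → 37 -1 37
PUSH 9   → 37 -1 37 9
LT       → 37 -1 0
STORE 2  → 37 -1
SWAP     → -1 37
DIV      → 0
PUSH -20 → 0 -20
DUP      → 0 -20 -20
ADD      → 0 -40
DUP      → 0 -40 -40
DUP      → 0 -40 -40 -40
POP      → 0 -40 -40
MUL      → 0 1600
STORE 0  → 0
PUSH -8  → 0 -8
EQ       → 0

1600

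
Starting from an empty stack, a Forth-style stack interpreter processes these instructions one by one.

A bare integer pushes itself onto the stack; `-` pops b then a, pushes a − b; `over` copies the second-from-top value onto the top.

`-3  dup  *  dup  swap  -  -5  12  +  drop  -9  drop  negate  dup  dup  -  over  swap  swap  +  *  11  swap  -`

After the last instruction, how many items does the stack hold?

1

-3      [-3]
dup     [-3, -3]
*       [9]
dup     [9, 9]
swap    [9, 9]
-       [0]
-5      [0, -5]
12      [0, -5, 12]
+       [0, 7]
drop    [0]
-9      [0, -9]
drop    [0]
negate  [0]
dup     [0, 0]
dup     [0, 0, 0]
-       [0, 0]
over    [0, 0, 0]
swap    [0, 0, 0]
swap    [0, 0, 0]
+       [0, 0]
*       [0]
11      [0, 11]
swap    [11, 0]
-       [11]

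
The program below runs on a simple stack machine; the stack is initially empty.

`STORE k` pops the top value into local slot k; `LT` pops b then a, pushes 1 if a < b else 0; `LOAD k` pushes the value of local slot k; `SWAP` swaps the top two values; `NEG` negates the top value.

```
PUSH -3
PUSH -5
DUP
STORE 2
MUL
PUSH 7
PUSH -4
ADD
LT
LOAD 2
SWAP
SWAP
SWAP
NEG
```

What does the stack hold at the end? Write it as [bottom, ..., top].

[-5, 0]

PUSH -3 → [-3]
PUSH -5 → [-3, -5]
DUP     → [-3, -5, -5]
STORE 2 → [-3, -5]
MUL     → [15]
PUSH 7  → [15, 7]
PUSH -4 → [15, 7, -4]
ADD     → [15, 3]
LT      → [0]
LOAD 2  → [0, -5]
SWAP    → [-5, 0]
SWAP    → [0, -5]
SWAP    → [-5, 0]
NEG     → [-5, 0]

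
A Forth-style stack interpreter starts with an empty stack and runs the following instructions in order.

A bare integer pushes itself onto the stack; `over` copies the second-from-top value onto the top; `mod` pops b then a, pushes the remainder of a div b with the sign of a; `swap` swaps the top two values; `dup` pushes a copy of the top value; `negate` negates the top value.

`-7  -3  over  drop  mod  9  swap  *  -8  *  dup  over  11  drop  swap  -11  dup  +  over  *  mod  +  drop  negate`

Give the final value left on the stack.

-7     -> [-7]
-3     -> [-7, -3]
over   -> [-7, -3, -7]
drop   -> [-7, -3]
mod    -> [-1]
9      -> [-1, 9]
swap   -> [9, -1]
*      -> [-9]
-8     -> [-9, -8]
*      -> [72]
dup    -> [72, 72]
over   -> [72, 72, 72]
11     -> [72, 72, 72, 11]
drop   -> [72, 72, 72]
swap   -> [72, 72, 72]
-11    -> [72, 72, 72, -11]
dup    -> [72, 72, 72, -11, -11]
+      -> [72, 72, 72, -22]
over   -> [72, 72, 72, -22, 72]
*      -> [72, 72, 72, -1584]
mod    -> [72, 72, 72]
+      -> [72, 144]
drop   -> [72]
negate -> [-72]

-72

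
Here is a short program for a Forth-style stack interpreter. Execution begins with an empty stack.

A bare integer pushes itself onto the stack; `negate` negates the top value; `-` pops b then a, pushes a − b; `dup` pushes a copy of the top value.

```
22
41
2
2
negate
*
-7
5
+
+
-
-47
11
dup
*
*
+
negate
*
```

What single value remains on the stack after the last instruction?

22      [22]
41      [22, 41]
2       [22, 41, 2]
2       [22, 41, 2, 2]
negate  [22, 41, 2, -2]
*       [22, 41, -4]
-7      [22, 41, -4, -7]
5       [22, 41, -4, -7, 5]
+       [22, 41, -4, -2]
+       [22, 41, -6]
-       [22, 47]
-47     [22, 47, -47]
11      [22, 47, -47, 11]
dup     [22, 47, -47, 11, 11]
*       [22, 47, -47, 121]
*       [22, 47, -5687]
+       [22, -5640]
negate  [22, 5640]
*       [124080]

124080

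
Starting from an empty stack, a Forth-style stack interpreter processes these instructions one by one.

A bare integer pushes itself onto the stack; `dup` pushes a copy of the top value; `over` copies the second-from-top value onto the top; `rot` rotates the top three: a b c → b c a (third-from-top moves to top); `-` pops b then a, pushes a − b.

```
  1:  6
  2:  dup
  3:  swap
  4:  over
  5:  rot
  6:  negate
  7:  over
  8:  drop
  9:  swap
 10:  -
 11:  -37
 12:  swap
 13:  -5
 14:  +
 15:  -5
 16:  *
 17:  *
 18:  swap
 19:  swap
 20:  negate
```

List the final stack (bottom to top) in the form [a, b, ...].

6       [6]
dup     [6, 6]
swap    [6, 6]
over    [6, 6, 6]
rot     [6, 6, 6]
negate  [6, 6, -6]
over    [6, 6, -6, 6]
drop    [6, 6, -6]
swap    [6, -6, 6]
-       [6, -12]
-37     [6, -12, -37]
swap    [6, -37, -12]
-5      [6, -37, -12, -5]
+       [6, -37, -17]
-5      [6, -37, -17, -5]
*       [6, -37, 85]
*       [6, -3145]
swap    [-3145, 6]
swap    [6, -3145]
negate  [6, 3145]

[6, 3145]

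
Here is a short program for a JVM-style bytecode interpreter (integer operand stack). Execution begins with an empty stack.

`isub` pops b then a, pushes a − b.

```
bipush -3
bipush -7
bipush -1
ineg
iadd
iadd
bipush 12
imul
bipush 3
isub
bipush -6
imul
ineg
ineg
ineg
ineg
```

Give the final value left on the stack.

bipush -3 -> [-3]
bipush -7 -> [-3, -7]
bipush -1 -> [-3, -7, -1]
ineg      -> [-3, -7, 1]
iadd      -> [-3, -6]
iadd      -> [-9]
bipush 12 -> [-9, 12]
imul      -> [-108]
bipush 3  -> [-108, 3]
isub      -> [-111]
bipush -6 -> [-111, -6]
imul      -> [666]
ineg      -> [-666]
ineg      -> [666]
ineg      -> [-666]
ineg      -> [666]

666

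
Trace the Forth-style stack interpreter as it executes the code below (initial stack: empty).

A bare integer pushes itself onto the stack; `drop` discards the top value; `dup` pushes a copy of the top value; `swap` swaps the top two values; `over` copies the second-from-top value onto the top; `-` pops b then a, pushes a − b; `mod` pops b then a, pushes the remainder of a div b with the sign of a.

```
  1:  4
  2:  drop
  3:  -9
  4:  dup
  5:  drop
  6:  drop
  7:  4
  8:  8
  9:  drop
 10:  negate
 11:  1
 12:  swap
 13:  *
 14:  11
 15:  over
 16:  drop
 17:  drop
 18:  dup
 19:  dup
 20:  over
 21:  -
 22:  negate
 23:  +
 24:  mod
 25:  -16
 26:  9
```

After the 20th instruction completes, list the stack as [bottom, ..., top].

[-4, -4, -4, -4]

4      -> 4
drop   -> (empty)
-9     -> -9
dup    -> -9 -9
drop   -> -9
drop   -> (empty)
4      -> 4
8      -> 4 8
drop   -> 4
negate -> -4
1      -> -4 1
swap   -> 1 -4
*      -> -4
11     -> -4 11
over   -> -4 11 -4
drop   -> -4 11
drop   -> -4
dup    -> -4 -4
dup    -> -4 -4 -4
over   -> -4 -4 -4 -4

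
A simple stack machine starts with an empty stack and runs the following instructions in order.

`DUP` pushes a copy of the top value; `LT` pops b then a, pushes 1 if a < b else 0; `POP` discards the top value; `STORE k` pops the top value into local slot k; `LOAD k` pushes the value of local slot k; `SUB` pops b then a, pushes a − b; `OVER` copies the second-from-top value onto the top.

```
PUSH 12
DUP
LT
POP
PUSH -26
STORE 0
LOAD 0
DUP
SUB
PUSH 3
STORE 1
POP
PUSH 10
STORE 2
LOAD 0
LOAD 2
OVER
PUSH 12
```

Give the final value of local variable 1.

PUSH 12  : [12]
DUP      : [12, 12]
LT       : [0]
POP      : []
PUSH -26 : [-26]
STORE 0  : []
LOAD 0   : [-26]
DUP      : [-26, -26]
SUB      : [0]
PUSH 3   : [0, 3]
STORE 1  : [0]
POP      : []
PUSH 10  : [10]
STORE 2  : []
LOAD 0   : [-26]
LOAD 2   : [-26, 10]
OVER     : [-26, 10, -26]
PUSH 12  : [-26, 10, -26, 12]

3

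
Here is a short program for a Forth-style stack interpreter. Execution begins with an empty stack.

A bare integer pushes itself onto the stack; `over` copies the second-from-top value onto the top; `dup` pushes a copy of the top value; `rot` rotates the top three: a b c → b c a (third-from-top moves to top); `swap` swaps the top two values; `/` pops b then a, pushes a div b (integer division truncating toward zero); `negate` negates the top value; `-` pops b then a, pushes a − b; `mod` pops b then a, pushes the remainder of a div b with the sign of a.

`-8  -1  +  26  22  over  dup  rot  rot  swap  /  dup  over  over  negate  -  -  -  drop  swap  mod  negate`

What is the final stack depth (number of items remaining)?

2

-8     : -8
-1     : -8 -1
+      : -9
26     : -9 26
22     : -9 26 22
over   : -9 26 22 26
dup    : -9 26 22 26 26
rot    : -9 26 26 26 22
rot    : -9 26 26 22 26
swap   : -9 26 26 26 22
/      : -9 26 26 1
dup    : -9 26 26 1 1
over   : -9 26 26 1 1 1
over   : -9 26 26 1 1 1 1
negate : -9 26 26 1 1 1 -1
-      : -9 26 26 1 1 2
-      : -9 26 26 1 -1
-      : -9 26 26 2
drop   : -9 26 26
swap   : -9 26 26
mod    : -9 0
negate : -9 0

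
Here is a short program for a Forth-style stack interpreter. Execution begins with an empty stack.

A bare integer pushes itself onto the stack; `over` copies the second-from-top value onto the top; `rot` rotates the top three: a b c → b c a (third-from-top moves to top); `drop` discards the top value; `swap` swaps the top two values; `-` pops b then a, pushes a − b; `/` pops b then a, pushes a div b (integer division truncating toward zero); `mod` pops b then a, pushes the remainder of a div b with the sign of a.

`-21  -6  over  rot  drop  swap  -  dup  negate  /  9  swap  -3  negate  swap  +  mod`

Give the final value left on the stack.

1

-21    : -21
-6     : -21 -6
over   : -21 -6 -21
rot    : -6 -21 -21
drop   : -6 -21
swap   : -21 -6
-      : -15
dup    : -15 -15
negate : -15 15
/      : -1
9      : -1 9
swap   : 9 -1
-3     : 9 -1 -3
negate : 9 -1 3
swap   : 9 3 -1
+      : 9 2
mod    : 1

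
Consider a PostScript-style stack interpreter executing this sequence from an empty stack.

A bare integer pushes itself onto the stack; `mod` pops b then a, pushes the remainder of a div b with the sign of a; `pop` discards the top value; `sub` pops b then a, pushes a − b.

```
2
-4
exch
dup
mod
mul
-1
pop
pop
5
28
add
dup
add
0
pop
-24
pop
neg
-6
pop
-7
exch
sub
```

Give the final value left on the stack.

59

2     2
-4    2 -4
exch  -4 2
dup   -4 2 2
mod   -4 0
mul   0
-1    0 -1
pop   0
pop   (empty)
5     5
28    5 28
add   33
dup   33 33
add   66
0     66 0
pop   66
-24   66 -24
pop   66
neg   -66
-6    -66 -6
pop   -66
-7    -66 -7
exch  -7 -66
sub   59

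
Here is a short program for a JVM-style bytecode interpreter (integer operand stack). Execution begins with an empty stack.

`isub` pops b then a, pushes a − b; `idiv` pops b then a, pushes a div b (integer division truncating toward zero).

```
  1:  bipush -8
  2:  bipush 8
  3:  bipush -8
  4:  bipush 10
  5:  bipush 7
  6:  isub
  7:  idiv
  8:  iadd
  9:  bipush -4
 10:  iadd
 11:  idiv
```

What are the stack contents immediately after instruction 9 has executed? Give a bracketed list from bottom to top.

bipush -8 → [-8]
bipush 8  → [-8, 8]
bipush -8 → [-8, 8, -8]
bipush 10 → [-8, 8, -8, 10]
bipush 7  → [-8, 8, -8, 10, 7]
isub      → [-8, 8, -8, 3]
idiv      → [-8, 8, -2]
iadd      → [-8, 6]
bipush -4 → [-8, 6, -4]

[-8, 6, -4]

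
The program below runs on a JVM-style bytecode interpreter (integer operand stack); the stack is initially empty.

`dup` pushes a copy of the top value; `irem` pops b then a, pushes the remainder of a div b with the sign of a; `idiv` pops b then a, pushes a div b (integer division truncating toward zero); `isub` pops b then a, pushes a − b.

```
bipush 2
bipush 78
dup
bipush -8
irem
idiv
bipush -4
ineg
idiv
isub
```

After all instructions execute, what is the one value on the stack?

bipush 2   2
bipush 78  2 78
dup        2 78 78
bipush -8  2 78 78 -8
irem       2 78 6
idiv       2 13
bipush -4  2 13 -4
ineg       2 13 4
idiv       2 3
isub       -1

-1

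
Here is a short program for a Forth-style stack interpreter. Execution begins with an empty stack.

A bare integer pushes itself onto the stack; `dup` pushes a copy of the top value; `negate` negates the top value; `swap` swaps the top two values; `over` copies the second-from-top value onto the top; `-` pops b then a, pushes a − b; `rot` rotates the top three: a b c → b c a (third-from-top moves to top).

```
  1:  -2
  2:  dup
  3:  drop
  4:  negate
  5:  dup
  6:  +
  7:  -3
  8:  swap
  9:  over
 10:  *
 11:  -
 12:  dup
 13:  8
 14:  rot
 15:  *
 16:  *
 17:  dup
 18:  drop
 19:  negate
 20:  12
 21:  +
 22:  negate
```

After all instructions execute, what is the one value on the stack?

636

-2     -> [-2]
dup    -> [-2, -2]
drop   -> [-2]
negate -> [2]
dup    -> [2, 2]
+      -> [4]
-3     -> [4, -3]
swap   -> [-3, 4]
over   -> [-3, 4, -3]
*      -> [-3, -12]
-      -> [9]
dup    -> [9, 9]
8      -> [9, 9, 8]
rot    -> [9, 8, 9]
*      -> [9, 72]
*      -> [648]
dup    -> [648, 648]
drop   -> [648]
negate -> [-648]
12     -> [-648, 12]
+      -> [-636]
negate -> [636]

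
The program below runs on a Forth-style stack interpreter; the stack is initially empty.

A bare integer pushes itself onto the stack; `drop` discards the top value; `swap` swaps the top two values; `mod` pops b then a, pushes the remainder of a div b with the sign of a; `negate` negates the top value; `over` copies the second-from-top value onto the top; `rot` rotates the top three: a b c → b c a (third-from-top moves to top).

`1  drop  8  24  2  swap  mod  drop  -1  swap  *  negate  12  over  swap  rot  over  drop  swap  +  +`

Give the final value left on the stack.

28

1      -> [1]
drop   -> []
8      -> [8]
24     -> [8, 24]
2      -> [8, 24, 2]
swap   -> [8, 2, 24]
mod    -> [8, 2]
drop   -> [8]
-1     -> [8, -1]
swap   -> [-1, 8]
*      -> [-8]
negate -> [8]
12     -> [8, 12]
over   -> [8, 12, 8]
swap   -> [8, 8, 12]
rot    -> [8, 12, 8]
over   -> [8, 12, 8, 12]
drop   -> [8, 12, 8]
swap   -> [8, 8, 12]
+      -> [8, 20]
+      -> [28]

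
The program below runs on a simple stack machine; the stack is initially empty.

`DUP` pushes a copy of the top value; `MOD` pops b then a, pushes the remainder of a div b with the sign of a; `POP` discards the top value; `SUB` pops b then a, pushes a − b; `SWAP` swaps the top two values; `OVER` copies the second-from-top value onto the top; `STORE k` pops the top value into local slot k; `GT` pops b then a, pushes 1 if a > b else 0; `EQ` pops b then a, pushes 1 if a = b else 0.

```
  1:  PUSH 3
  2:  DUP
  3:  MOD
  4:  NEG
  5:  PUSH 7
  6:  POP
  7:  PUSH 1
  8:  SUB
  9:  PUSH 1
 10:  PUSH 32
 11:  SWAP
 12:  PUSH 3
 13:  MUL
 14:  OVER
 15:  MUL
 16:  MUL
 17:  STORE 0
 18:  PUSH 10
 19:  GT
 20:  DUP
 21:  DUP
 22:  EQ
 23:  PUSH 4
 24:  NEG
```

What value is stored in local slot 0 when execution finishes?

3072

PUSH 3  -> 3
DUP     -> 3 3
MOD     -> 0
NEG     -> 0
PUSH 7  -> 0 7
POP     -> 0
PUSH 1  -> 0 1
SUB     -> -1
PUSH 1  -> -1 1
PUSH 32 -> -1 1 32
SWAP    -> -1 32 1
PUSH 3  -> -1 32 1 3
MUL     -> -1 32 3
OVER    -> -1 32 3 32
MUL     -> -1 32 96
MUL     -> -1 3072
STORE 0 -> -1
PUSH 10 -> -1 10
GT      -> 0
DUP     -> 0 0
DUP     -> 0 0 0
EQ      -> 0 1
PUSH 4  -> 0 1 4
NEG     -> 0 1 -4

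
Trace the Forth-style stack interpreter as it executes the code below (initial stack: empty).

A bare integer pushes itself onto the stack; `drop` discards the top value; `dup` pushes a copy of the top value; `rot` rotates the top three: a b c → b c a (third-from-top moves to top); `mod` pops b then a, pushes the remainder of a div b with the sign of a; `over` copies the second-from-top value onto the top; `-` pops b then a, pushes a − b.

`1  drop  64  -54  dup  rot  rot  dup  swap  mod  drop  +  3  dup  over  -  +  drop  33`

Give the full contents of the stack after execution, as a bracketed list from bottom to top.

1     [1]
drop  []
64    [64]
-54   [64, -54]
dup   [64, -54, -54]
rot   [-54, -54, 64]
rot   [-54, 64, -54]
dup   [-54, 64, -54, -54]
swap  [-54, 64, -54, -54]
mod   [-54, 64, 0]
drop  [-54, 64]
+     [10]
3     [10, 3]
dup   [10, 3, 3]
over  [10, 3, 3, 3]
-     [10, 3, 0]
+     [10, 3]
drop  [10]
33    [10, 33]

[10, 33]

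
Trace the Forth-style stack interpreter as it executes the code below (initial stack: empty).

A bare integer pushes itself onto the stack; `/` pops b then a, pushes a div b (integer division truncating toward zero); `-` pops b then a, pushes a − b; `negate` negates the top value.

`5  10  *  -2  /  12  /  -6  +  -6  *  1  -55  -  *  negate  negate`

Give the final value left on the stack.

2688

5      : 5
10     : 5 10
*      : 50
-2     : 50 -2
/      : -25
12     : -25 12
/      : -2
-6     : -2 -6
+      : -8
-6     : -8 -6
*      : 48
1      : 48 1
-55    : 48 1 -55
-      : 48 56
*      : 2688
negate : -2688
negate : 2688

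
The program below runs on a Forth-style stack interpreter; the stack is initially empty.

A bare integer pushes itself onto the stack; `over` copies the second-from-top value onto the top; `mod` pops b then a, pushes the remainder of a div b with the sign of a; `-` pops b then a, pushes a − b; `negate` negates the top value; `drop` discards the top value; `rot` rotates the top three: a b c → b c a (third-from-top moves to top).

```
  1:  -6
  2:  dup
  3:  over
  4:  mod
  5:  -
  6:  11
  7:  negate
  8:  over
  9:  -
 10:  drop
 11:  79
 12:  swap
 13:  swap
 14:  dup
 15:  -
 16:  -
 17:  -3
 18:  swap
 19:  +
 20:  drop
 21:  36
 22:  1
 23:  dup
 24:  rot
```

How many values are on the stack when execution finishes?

3

-6     : [-6]
dup    : [-6, -6]
over   : [-6, -6, -6]
mod    : [-6, 0]
-      : [-6]
11     : [-6, 11]
negate : [-6, -11]
over   : [-6, -11, -6]
-      : [-6, -5]
drop   : [-6]
79     : [-6, 79]
swap   : [79, -6]
swap   : [-6, 79]
dup    : [-6, 79, 79]
-      : [-6, 0]
-      : [-6]
-3     : [-6, -3]
swap   : [-3, -6]
+      : [-9]
drop   : []
36     : [36]
1      : [36, 1]
dup    : [36, 1, 1]
rot    : [1, 1, 36]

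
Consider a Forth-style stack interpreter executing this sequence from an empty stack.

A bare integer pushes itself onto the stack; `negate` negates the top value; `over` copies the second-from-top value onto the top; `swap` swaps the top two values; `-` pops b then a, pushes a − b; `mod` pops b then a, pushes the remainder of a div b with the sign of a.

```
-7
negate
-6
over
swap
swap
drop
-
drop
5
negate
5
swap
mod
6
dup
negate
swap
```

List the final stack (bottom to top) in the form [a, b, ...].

-7      -7
negate  7
-6      7 -6
over    7 -6 7
swap    7 7 -6
swap    7 -6 7
drop    7 -6
-       13
drop    (empty)
5       5
negate  -5
5       -5 5
swap    5 -5
mod     0
6       0 6
dup     0 6 6
negate  0 6 -6
swap    0 -6 6

[0, -6, 6]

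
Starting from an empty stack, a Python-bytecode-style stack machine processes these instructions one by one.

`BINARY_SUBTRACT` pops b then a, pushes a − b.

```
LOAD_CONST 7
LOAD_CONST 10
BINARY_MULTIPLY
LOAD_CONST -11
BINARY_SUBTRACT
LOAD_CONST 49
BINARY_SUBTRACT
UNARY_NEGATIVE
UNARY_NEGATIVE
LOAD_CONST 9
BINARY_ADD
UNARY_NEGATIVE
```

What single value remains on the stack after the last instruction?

LOAD_CONST 7     [7]
LOAD_CONST 10    [7, 10]
BINARY_MULTIPLY  [70]
LOAD_CONST -11   [70, -11]
BINARY_SUBTRACT  [81]
LOAD_CONST 49    [81, 49]
BINARY_SUBTRACT  [32]
UNARY_NEGATIVE   [-32]
UNARY_NEGATIVE   [32]
LOAD_CONST 9     [32, 9]
BINARY_ADD       [41]
UNARY_NEGATIVE   [-41]

-41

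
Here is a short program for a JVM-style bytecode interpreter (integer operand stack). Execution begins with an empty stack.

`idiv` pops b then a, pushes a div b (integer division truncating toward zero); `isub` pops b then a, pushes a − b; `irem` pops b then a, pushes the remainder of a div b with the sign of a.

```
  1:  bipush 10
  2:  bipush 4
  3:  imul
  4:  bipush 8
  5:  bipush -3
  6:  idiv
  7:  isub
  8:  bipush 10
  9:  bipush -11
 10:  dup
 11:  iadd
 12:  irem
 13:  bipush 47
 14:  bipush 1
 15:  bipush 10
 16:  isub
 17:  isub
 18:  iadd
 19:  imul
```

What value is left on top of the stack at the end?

2772

bipush 10  -> 10
bipush 4   -> 10 4
imul       -> 40
bipush 8   -> 40 8
bipush -3  -> 40 8 -3
idiv       -> 40 -2
isub       -> 42
bipush 10  -> 42 10
bipush -11 -> 42 10 -11
dup        -> 42 10 -11 -11
iadd       -> 42 10 -22
irem       -> 42 10
bipush 47  -> 42 10 47
bipush 1   -> 42 10 47 1
bipush 10  -> 42 10 47 1 10
isub       -> 42 10 47 -9
isub       -> 42 10 56
iadd       -> 42 66
imul       -> 2772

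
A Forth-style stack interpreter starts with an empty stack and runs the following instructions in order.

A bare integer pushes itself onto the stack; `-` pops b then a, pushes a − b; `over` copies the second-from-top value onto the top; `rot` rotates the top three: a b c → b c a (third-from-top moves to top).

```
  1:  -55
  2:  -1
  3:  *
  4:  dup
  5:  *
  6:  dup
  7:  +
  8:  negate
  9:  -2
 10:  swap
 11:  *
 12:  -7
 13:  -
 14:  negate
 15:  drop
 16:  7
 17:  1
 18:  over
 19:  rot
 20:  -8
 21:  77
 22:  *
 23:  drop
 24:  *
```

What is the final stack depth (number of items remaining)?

2

-55    → -55
-1     → -55 -1
*      → 55
dup    → 55 55
*      → 3025
dup    → 3025 3025
+      → 6050
negate → -6050
-2     → -6050 -2
swap   → -2 -6050
*      → 12100
-7     → 12100 -7
-      → 12107
negate → -12107
drop   → (empty)
7      → 7
1      → 7 1
over   → 7 1 7
rot    → 1 7 7
-8     → 1 7 7 -8
77     → 1 7 7 -8 77
*      → 1 7 7 -616
drop   → 1 7 7
*      → 1 49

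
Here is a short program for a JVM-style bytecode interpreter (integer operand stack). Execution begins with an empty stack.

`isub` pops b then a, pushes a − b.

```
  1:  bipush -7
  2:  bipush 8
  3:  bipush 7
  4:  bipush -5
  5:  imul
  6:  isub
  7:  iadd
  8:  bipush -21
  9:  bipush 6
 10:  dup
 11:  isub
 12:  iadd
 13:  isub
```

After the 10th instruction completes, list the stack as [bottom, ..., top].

bipush -7   [-7]
bipush 8    [-7, 8]
bipush 7    [-7, 8, 7]
bipush -5   [-7, 8, 7, -5]
imul        [-7, 8, -35]
isub        [-7, 43]
iadd        [36]
bipush -21  [36, -21]
bipush 6    [36, -21, 6]
dup         [36, -21, 6, 6]

[36, -21, 6, 6]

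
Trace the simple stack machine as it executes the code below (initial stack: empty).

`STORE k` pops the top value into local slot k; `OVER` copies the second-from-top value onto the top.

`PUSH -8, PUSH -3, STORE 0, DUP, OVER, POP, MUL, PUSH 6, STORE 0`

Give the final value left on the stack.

64

PUSH -8 → [-8]
PUSH -3 → [-8, -3]
STORE 0 → [-8]
DUP     → [-8, -8]
OVER    → [-8, -8, -8]
POP     → [-8, -8]
MUL     → [64]
PUSH 6  → [64, 6]
STORE 0 → [64]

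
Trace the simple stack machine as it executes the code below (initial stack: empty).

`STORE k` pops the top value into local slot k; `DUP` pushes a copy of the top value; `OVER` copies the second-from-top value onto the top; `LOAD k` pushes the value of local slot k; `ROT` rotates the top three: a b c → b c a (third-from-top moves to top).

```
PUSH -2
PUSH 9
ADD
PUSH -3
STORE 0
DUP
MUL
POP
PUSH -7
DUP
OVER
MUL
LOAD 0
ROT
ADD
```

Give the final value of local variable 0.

PUSH -2  [-2]
PUSH 9   [-2, 9]
ADD      [7]
PUSH -3  [7, -3]
STORE 0  [7]
DUP      [7, 7]
MUL      [49]
POP      []
PUSH -7  [-7]
DUP      [-7, -7]
OVER     [-7, -7, -7]
MUL      [-7, 49]
LOAD 0   [-7, 49, -3]
ROT      [49, -3, -7]
ADD      [49, -10]

-3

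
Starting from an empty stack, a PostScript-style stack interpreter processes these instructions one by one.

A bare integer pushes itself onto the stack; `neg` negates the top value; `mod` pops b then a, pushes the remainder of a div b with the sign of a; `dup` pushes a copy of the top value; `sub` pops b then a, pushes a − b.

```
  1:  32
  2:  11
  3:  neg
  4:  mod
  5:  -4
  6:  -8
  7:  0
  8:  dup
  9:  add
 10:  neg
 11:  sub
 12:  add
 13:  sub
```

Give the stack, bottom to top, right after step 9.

[10, -4, -8, 0]

32  → [32]
11  → [32, 11]
neg → [32, -11]
mod → [10]
-4  → [10, -4]
-8  → [10, -4, -8]
0   → [10, -4, -8, 0]
dup → [10, -4, -8, 0, 0]
add → [10, -4, -8, 0]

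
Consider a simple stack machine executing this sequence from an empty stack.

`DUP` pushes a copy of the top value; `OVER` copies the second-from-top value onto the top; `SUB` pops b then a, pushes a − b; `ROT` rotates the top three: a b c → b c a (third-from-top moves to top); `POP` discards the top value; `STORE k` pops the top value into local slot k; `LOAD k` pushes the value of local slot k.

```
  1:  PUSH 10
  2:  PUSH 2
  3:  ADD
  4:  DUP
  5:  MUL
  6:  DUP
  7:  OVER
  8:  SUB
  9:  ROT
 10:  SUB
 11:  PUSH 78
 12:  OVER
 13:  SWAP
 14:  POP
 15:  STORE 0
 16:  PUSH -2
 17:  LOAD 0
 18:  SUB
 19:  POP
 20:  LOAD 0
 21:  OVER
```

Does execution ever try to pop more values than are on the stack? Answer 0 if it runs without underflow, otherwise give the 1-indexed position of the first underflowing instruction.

PUSH 10  10
PUSH 2   10 2
ADD      12
DUP      12 12
MUL      144
DUP      144 144
OVER     144 144 144
SUB      144 0
ROT  — needs 3 operands, stack has 2 → underflow

9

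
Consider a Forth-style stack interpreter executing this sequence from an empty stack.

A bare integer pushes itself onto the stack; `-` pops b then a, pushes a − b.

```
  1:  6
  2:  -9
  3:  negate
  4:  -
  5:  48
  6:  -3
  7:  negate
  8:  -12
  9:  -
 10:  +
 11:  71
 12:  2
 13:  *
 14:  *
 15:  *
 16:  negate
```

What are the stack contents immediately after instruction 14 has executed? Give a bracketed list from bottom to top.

[-3, 8946]

6      → 6
-9     → 6 -9
negate → 6 9
-      → -3
48     → -3 48
-3     → -3 48 -3
negate → -3 48 3
-12    → -3 48 3 -12
-      → -3 48 15
+      → -3 63
71     → -3 63 71
2      → -3 63 71 2
*      → -3 63 142
*      → -3 8946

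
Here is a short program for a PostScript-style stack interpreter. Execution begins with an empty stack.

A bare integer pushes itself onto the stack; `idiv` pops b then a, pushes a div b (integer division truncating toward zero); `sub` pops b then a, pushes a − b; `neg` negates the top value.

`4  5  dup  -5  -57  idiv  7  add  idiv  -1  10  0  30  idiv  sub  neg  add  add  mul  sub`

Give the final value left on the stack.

59

4    → [4]
5    → [4, 5]
dup  → [4, 5, 5]
-5   → [4, 5, 5, -5]
-57  → [4, 5, 5, -5, -57]
idiv → [4, 5, 5, 0]
7    → [4, 5, 5, 0, 7]
add  → [4, 5, 5, 7]
idiv → [4, 5, 0]
-1   → [4, 5, 0, -1]
10   → [4, 5, 0, -1, 10]
0    → [4, 5, 0, -1, 10, 0]
30   → [4, 5, 0, -1, 10, 0, 30]
idiv → [4, 5, 0, -1, 10, 0]
sub  → [4, 5, 0, -1, 10]
neg  → [4, 5, 0, -1, -10]
add  → [4, 5, 0, -11]
add  → [4, 5, -11]
mul  → [4, -55]
sub  → [59]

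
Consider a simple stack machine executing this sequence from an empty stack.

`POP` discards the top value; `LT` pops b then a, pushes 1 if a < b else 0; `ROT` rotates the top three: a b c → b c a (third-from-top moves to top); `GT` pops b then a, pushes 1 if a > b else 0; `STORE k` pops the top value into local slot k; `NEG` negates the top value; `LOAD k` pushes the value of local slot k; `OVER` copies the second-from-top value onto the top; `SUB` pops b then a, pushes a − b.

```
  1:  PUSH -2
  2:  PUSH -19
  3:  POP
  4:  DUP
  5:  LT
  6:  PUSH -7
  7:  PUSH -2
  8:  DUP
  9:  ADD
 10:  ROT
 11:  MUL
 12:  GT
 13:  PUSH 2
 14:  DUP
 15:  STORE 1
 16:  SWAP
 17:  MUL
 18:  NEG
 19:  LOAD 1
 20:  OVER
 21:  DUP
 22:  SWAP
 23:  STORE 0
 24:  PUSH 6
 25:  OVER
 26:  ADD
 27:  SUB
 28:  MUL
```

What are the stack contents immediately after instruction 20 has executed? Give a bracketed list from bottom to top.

[0, 2, 0]

PUSH -2  -> [-2]
PUSH -19 -> [-2, -19]
POP      -> [-2]
DUP      -> [-2, -2]
LT       -> [0]
PUSH -7  -> [0, -7]
PUSH -2  -> [0, -7, -2]
DUP      -> [0, -7, -2, -2]
ADD      -> [0, -7, -4]
ROT      -> [-7, -4, 0]
MUL      -> [-7, 0]
GT       -> [0]
PUSH 2   -> [0, 2]
DUP      -> [0, 2, 2]
STORE 1  -> [0, 2]
SWAP     -> [2, 0]
MUL      -> [0]
NEG      -> [0]
LOAD 1   -> [0, 2]
OVER     -> [0, 2, 0]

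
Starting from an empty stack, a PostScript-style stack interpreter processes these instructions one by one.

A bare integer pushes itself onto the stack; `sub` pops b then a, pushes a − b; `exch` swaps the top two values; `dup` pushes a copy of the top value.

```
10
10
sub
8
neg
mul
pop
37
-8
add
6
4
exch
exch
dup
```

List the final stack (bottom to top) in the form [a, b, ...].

[29, 6, 4, 4]

10   : 10
10   : 10 10
sub  : 0
8    : 0 8
neg  : 0 -8
mul  : 0
pop  : (empty)
37   : 37
-8   : 37 -8
add  : 29
6    : 29 6
4    : 29 6 4
exch : 29 4 6
exch : 29 6 4
dup  : 29 6 4 4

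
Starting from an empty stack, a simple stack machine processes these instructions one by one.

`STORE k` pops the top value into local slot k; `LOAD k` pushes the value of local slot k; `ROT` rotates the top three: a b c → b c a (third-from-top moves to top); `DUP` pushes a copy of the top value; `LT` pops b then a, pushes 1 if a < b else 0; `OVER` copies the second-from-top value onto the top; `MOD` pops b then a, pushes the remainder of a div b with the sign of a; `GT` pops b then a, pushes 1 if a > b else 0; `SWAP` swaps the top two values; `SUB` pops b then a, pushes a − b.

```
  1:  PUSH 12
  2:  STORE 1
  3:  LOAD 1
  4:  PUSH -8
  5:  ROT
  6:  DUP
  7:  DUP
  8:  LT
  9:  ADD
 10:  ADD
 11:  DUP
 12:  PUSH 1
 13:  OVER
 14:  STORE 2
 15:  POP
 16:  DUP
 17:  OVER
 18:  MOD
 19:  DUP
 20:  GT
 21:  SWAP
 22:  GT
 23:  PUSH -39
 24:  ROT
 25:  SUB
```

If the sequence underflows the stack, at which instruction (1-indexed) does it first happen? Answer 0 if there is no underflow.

5

PUSH 12  12
STORE 1  (empty)
LOAD 1   12
PUSH -8  12 -8
ROT  — needs 3 operands, stack has 2 → underflow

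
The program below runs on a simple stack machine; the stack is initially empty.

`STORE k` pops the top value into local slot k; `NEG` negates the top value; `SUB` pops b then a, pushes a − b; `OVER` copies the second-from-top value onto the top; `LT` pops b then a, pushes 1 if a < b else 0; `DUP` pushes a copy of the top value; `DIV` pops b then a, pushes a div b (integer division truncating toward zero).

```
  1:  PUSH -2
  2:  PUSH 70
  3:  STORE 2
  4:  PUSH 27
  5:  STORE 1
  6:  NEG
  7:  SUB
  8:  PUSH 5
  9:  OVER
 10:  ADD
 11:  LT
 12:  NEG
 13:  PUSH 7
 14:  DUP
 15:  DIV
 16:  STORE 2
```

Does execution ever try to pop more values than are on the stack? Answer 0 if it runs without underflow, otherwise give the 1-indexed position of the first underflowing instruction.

PUSH -2  -2
PUSH 70  -2 70
STORE 2  -2
PUSH 27  -2 27
STORE 1  -2
NEG      2
SUB  — needs 2 operands, stack has 1 → underflow

7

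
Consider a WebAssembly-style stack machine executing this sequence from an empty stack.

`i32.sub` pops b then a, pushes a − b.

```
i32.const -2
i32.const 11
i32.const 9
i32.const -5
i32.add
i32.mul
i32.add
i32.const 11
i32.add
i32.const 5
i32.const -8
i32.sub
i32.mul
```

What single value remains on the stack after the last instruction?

689

i32.const -2 : -2
i32.const 11 : -2 11
i32.const 9  : -2 11 9
i32.const -5 : -2 11 9 -5
i32.add      : -2 11 4
i32.mul      : -2 44
i32.add      : 42
i32.const 11 : 42 11
i32.add      : 53
i32.const 5  : 53 5
i32.const -8 : 53 5 -8
i32.sub      : 53 13
i32.mul      : 689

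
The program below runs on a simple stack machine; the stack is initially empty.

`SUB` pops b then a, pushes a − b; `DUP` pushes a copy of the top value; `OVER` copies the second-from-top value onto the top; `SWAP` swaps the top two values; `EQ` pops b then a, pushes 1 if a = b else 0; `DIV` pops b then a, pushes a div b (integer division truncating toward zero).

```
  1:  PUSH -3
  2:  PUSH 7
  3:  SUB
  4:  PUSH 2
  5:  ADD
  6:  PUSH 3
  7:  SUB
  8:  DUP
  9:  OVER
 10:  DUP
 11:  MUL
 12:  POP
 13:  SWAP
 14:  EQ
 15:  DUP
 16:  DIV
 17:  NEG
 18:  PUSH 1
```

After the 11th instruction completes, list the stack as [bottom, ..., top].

[-11, -11, 121]

PUSH -3 : [-3]
PUSH 7  : [-3, 7]
SUB     : [-10]
PUSH 2  : [-10, 2]
ADD     : [-8]
PUSH 3  : [-8, 3]
SUB     : [-11]
DUP     : [-11, -11]
OVER    : [-11, -11, -11]
DUP     : [-11, -11, -11, -11]
MUL     : [-11, -11, 121]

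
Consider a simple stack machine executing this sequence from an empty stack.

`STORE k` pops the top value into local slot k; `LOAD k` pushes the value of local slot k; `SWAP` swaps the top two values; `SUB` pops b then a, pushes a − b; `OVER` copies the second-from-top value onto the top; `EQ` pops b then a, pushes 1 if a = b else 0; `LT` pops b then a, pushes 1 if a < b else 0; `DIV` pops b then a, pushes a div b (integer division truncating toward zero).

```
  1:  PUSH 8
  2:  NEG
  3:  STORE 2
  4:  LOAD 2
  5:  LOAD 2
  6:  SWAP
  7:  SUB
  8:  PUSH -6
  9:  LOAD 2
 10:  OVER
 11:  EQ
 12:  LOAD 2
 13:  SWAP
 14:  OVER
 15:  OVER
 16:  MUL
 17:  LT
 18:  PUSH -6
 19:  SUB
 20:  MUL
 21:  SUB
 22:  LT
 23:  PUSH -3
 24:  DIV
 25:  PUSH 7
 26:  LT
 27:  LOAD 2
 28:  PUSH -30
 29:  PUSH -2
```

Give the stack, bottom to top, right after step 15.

PUSH 8  -> 8
NEG     -> -8
STORE 2 -> (empty)
LOAD 2  -> -8
LOAD 2  -> -8 -8
SWAP    -> -8 -8
SUB     -> 0
PUSH -6 -> 0 -6
LOAD 2  -> 0 -6 -8
OVER    -> 0 -6 -8 -6
EQ      -> 0 -6 0
LOAD 2  -> 0 -6 0 -8
SWAP    -> 0 -6 -8 0
OVER    -> 0 -6 -8 0 -8
OVER    -> 0 -6 -8 0 -8 0

[0, -6, -8, 0, -8, 0]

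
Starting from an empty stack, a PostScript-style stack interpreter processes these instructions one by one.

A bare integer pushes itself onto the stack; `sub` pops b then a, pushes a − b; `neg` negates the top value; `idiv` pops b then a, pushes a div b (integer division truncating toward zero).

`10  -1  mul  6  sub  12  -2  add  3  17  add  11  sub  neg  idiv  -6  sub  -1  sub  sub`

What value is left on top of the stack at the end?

-22

10   → 10
-1   → 10 -1
mul  → -10
6    → -10 6
sub  → -16
12   → -16 12
-2   → -16 12 -2
add  → -16 10
3    → -16 10 3
17   → -16 10 3 17
add  → -16 10 20
11   → -16 10 20 11
sub  → -16 10 9
neg  → -16 10 -9
idiv → -16 -1
-6   → -16 -1 -6
sub  → -16 5
-1   → -16 5 -1
sub  → -16 6
sub  → -22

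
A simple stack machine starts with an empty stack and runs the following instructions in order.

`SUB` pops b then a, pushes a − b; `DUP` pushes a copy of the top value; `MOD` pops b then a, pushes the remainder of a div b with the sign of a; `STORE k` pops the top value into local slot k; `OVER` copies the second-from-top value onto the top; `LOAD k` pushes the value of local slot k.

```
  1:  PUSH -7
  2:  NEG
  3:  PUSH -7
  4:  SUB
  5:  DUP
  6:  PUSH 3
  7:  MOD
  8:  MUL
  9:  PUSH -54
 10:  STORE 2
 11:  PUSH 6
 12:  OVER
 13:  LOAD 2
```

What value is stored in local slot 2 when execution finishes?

-54

PUSH -7  : -7
NEG      : 7
PUSH -7  : 7 -7
SUB      : 14
DUP      : 14 14
PUSH 3   : 14 14 3
MOD      : 14 2
MUL      : 28
PUSH -54 : 28 -54
STORE 2  : 28
PUSH 6   : 28 6
OVER     : 28 6 28
LOAD 2   : 28 6 28 -54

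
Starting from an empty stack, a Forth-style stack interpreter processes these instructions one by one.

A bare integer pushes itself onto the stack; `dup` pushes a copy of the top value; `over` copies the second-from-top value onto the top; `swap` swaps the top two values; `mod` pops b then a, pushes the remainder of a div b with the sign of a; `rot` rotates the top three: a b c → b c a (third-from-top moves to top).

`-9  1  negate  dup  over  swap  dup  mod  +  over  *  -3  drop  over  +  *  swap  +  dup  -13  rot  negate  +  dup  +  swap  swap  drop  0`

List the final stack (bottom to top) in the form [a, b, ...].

[-9, 0]

-9     → [-9]
1      → [-9, 1]
negate → [-9, -1]
dup    → [-9, -1, -1]
over   → [-9, -1, -1, -1]
swap   → [-9, -1, -1, -1]
dup    → [-9, -1, -1, -1, -1]
mod    → [-9, -1, -1, 0]
+      → [-9, -1, -1]
over   → [-9, -1, -1, -1]
*      → [-9, -1, 1]
-3     → [-9, -1, 1, -3]
drop   → [-9, -1, 1]
over   → [-9, -1, 1, -1]
+      → [-9, -1, 0]
*      → [-9, 0]
swap   → [0, -9]
+      → [-9]
dup    → [-9, -9]
-13    → [-9, -9, -13]
rot    → [-9, -13, -9]
negate → [-9, -13, 9]
+      → [-9, -4]
dup    → [-9, -4, -4]
+      → [-9, -8]
swap   → [-8, -9]
swap   → [-9, -8]
drop   → [-9]
0      → [-9, 0]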